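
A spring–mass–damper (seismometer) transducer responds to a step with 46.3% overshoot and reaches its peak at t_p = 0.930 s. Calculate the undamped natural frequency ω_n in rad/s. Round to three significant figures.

ω_n ≈ 3.48 rad/s

ζ from %OS: ζ = |ln 0.463|/√(π²+ln²0.463) = 0.238.
From t_p = π/ω_d, ω_d = π/0.930 = 3.38 rad/s, so ω_n = ω_d/√(1−ζ²) = 3.48 rad/s.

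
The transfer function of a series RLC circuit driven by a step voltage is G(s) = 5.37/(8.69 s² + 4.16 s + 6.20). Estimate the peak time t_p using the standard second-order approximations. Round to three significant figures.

Dividing through by 8.69: denominator becomes s² + 0.4787 s + 0.7135.
So ω_n = √0.7135 = 0.845 rad/s and ζ = 0.4787/(2·0.845) = 0.283.
ω_d = ω_n√(1−ζ²) = 0.810 rad/s. t_p = π/ω_d = 3.88 s.

t_p ≈ 3.88 s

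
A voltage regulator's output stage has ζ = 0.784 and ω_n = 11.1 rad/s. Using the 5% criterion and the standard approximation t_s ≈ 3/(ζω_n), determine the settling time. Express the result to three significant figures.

t_s ≈ 0.345 s

t_s ≈ 3/(ζω_n) = 3/(0.784 × 11.1) = 0.345 s.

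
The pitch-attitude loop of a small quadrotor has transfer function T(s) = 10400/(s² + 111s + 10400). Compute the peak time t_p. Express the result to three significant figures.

Matching coefficients with s² + 2ζω_n s + ω_n² gives ω_n² = 10400 ⇒ ω_n = 102 rad/s, and ζ = 111/(2ω_n) = 0.544.
ω_d = 102·√(1 − 0.544²) = 85.6 rad/s. Then t_p = π/ω_d = 0.0367 s.

t_p ≈ 0.0367 s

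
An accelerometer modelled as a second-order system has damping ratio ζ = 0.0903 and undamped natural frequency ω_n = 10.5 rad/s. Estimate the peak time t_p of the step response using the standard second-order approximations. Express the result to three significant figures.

The damped frequency is ω_d = ω_n√(1−ζ²) = 10.5·√(1−0.00815) = 10.5 rad/s.
Peak time t_p = π/ω_d = π/10.5 = 0.300 s.

t_p ≈ 0.300 s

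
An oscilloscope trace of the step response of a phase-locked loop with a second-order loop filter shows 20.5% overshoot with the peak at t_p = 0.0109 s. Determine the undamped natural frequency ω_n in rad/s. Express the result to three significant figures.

The overshoot fixes ζ = −ln(OS)/√(π²+ln²(OS)) = 0.450.
t_p = π/ω_d ⇒ ω_d = 288 rad/s; then ω_n = ω_d/√(1−ζ²) = 323 rad/s.

ω_n ≈ 323 rad/s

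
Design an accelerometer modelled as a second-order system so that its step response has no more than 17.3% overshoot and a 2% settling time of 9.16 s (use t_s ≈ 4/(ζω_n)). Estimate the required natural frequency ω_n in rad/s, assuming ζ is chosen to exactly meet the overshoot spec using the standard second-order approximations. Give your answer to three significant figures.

ω_n ≈ 0.896 rad/s

Inverting the overshoot relation: ζ = |ln 0.173|/√(π² + ln²0.173) = 0.488.
From t_s ≈ 4/(ζω_n): ω_n = 4/(ζ·t_s) = 4/(0.488·9.16) = 0.896 rad/s.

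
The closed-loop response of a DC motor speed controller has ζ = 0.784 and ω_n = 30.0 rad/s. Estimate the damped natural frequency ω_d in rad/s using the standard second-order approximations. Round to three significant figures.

ω_d ≈ 18.6 rad/s

ω_d = ω_n√(1−ζ²) = 30.0·√0.385 = 18.6 rad/s.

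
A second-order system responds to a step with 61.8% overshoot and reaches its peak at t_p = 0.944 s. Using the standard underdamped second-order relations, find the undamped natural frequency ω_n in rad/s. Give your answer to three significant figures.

ζ from %OS: ζ = |ln 0.618|/√(π²+ln²0.618) = 0.151.
From t_p = π/ω_d, ω_d = π/0.944 = 3.33 rad/s, so ω_n = ω_d/√(1−ζ²) = 3.37 rad/s.

ω_n ≈ 3.37 rad/s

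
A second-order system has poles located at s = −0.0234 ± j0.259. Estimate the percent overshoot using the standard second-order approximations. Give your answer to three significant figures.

With σ = 0.0234, ω_d = 0.259: ω_n = √(σ²+ω_d²) = 0.260 rad/s, ζ = σ/ω_n = 0.0900.
%OS = 100 e^{−πζ/√(1−ζ²)} with ζ = 0.0900 gives 75.3%.

%OS ≈ 75.3%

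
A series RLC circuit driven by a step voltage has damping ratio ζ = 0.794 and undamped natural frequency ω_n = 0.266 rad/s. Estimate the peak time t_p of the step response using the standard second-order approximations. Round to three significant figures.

t_p ≈ 19.4 s

The damped frequency is ω_d = ω_n√(1−ζ²) = 0.266·√(1−0.630) = 0.162 rad/s.
Peak time t_p = π/ω_d = π/0.162 = 19.4 s.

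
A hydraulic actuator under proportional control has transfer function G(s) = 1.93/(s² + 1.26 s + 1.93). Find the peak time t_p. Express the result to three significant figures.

t_p ≈ 2.54 s

Comparing the denominator to s² + 2ζω_n s + ω_n²: ω_n = √1.93 = 1.39 rad/s, and 2ζω_n = 1.26 so ζ = 1.26/(2·1.39) = 0.453.
ω_d = ω_n√(1−ζ²) = 1.24 rad/s. Then t_p = π/ω_d = 2.54 s.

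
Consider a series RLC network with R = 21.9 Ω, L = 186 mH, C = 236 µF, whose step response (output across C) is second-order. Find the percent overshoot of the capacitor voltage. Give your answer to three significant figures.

%OS ≈ 26.4%

For a series RLC circuit (capacitor voltage as output), ω_n = 1/√(LC) = 1/√(186 mH · 236 µF) = 151 rad/s.
ζ = (R/2)·√(C/L) = (21.9/2)·√(236 µF/186 mH) = 0.390.
Overshoot: exp(−π·0.390/√(1−0.390²)) = 0.264, i.e. 26.4%.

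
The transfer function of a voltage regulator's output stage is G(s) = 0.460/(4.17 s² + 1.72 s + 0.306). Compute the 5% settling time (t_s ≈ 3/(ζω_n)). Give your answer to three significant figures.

t_s ≈ 14.5 s

Dividing through by 4.17: denominator becomes s² + 0.4125 s + 0.07338.
So ω_n = √0.07338 = 0.271 rad/s and ζ = 0.4125/(2·0.271) = 0.761.
t_s ≈ 3/(ζω_n) = 14.5 s.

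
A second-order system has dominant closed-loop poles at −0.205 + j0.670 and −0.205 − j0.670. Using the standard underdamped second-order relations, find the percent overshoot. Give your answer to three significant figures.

%OS ≈ 38.2%

|pole| = ω_n = √(0.205² + 0.670²) = 0.701 rad/s; ζ = cos θ = σ/ω_n = 0.293.
%OS = 100 e^{−πζ/√(1−ζ²)} with ζ = 0.293 gives 38.2%.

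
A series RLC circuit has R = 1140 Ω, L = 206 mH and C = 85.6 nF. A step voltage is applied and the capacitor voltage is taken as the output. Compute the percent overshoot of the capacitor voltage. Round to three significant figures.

%OS ≈ 28.9%

For a series RLC circuit (capacitor voltage as output), ω_n = 1/√(LC) = 1/√(206 mH · 85.6 nF) = 7530 rad/s.
ζ = (R/2)·√(C/L) = (1140/2)·√(85.6 nF/206 mH) = 0.367.
Overshoot: exp(−π·0.367/√(1−0.367²)) = 0.289, i.e. 28.9%.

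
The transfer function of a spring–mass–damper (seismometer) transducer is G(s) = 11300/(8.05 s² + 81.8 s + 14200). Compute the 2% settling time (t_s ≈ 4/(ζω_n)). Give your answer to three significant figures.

Dividing through by 8.05: denominator becomes s² + 10.16 s + 1764.
So ω_n = √1764 = 42.0 rad/s and ζ = 10.16/(2·42.0) = 0.121.
t_s ≈ 4/(ζω_n) = 0.787 s.

t_s ≈ 0.787 s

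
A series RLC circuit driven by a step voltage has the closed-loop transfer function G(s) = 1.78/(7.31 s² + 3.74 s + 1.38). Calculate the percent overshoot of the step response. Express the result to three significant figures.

%OS ≈ 10.1%

Dividing through by 7.31: denominator becomes s² + 0.5116 s + 0.1888.
So ω_n = √0.1888 = 0.434 rad/s and ζ = 0.5116/(2·0.434) = 0.589.
Overshoot: exp(−π·0.589/√(1−0.589²)) = 0.101, i.e. 10.1%.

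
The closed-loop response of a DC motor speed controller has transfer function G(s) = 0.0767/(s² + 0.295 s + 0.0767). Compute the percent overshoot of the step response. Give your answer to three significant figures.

%OS ≈ 13.8%

ω_n = √0.0767 = 0.277 rad/s; ζ = 0.295/(2·0.277) = 0.533.
%OS = 100·exp(−πζ/√(1−ζ²)) = 13.8%.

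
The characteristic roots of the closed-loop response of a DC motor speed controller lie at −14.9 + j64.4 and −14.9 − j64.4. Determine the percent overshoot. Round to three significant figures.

The poles are at −σ ± jω_d with σ = 14.9 and ω_d = 64.4, so ω_n = √(σ²+ω_d²) = 66.1 rad/s and ζ = σ/ω_n = 0.225.
%OS = 100·exp(−πζ/√(1−ζ²)) = 48.3%.

%OS ≈ 48.3%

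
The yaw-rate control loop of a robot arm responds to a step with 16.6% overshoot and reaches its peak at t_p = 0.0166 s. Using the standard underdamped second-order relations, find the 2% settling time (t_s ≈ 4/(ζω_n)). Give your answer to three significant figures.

t_s ≈ 0.0370 s

The overshoot fixes ζ = −ln(OS)/√(π²+ln²(OS)) = 0.496.
From t_p = π/ω_d, ω_d = π/0.0166 = 189 rad/s, so ω_n = ω_d/√(1−ζ²) = 218 rad/s.
t_s ≈ 4/(ζω_n) = 4/(0.496·218) = 0.0370 s.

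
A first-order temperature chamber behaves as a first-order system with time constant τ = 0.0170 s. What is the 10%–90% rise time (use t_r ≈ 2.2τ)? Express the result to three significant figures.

t_r ≈ 0.0374 s

t_r ≈ 2.2τ = 0.0374 s.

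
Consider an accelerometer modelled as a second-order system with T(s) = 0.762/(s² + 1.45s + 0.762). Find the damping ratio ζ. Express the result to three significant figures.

ω_n = √0.762 = 0.873 rad/s; ζ = 1.45/(2·0.873) = 0.831.

ζ ≈ 0.831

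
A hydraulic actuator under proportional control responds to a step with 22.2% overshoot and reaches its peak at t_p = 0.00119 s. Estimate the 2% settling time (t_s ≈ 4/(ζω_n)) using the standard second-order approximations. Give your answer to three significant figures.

ζ from %OS: ζ = |ln 0.222|/√(π²+ln²0.222) = 0.432.
t_p = π/ω_d ⇒ ω_d = 2640 rad/s; then ω_n = ω_d/√(1−ζ²) = 2930 rad/s.
t_s ≈ 4/(ζω_n) = 4/(0.432·2930) = 0.00316 s.

t_s ≈ 0.00316 s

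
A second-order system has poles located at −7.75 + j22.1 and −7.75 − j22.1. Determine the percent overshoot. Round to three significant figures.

%OS ≈ 33.2%

|pole| = ω_n = √(7.75² + 22.1²) = 23.4 rad/s; ζ = cos θ = σ/ω_n = 0.331.
%OS = 100 e^{−πζ/√(1−ζ²)} with ζ = 0.331 gives 33.2%.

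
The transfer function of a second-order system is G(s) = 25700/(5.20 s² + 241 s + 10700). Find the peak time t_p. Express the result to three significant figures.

t_p ≈ 0.0806 s

Dividing through by 5.20: denominator becomes s² + 46.35 s + 2058.
So ω_n = √2058 = 45.4 rad/s and ζ = 46.35/(2·45.4) = 0.511.
The damped frequency ω_d = ω_n√(1−ζ²) = 39.0 rad/s. t_p = π/ω_d = 0.0806 s.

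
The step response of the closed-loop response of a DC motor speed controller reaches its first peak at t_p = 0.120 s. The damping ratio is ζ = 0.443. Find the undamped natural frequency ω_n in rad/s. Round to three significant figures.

ω_n ≈ 29.2 rad/s

Peak time t_p = π/ω_d, so ω_d = π/t_p = π/0.120 = 26.2 rad/s.
ω_n = ω_d/√(1−ζ²) = 26.2/√0.804 = 29.2 rad/s.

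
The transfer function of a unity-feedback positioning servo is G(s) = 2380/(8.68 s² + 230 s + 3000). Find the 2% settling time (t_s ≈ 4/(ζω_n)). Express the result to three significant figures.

Dividing through by 8.68: denominator becomes s² + 26.50 s + 345.6.
So ω_n = √345.6 = 18.6 rad/s and ζ = 26.50/(2·18.6) = 0.713.
t_s ≈ 4/(ζω_n) = 0.302 s.

t_s ≈ 0.302 s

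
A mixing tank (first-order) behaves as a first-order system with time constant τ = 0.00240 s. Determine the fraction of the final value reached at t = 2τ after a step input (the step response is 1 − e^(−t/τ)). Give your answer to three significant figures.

y/y_∞ ≈ 0.865

y(t)/y_∞ = 1 − e^(−t/τ) = 1 − e^(−2) = 1 − e^(−2.00) = 0.865.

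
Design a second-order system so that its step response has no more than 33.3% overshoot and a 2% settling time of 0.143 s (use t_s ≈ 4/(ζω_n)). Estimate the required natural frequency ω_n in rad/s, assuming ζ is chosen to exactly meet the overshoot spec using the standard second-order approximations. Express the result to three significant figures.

ω_n ≈ 84.7 rad/s

ζ = −ln(OS)/√(π² + (ln OS)²). With OS = 0.333, ln OS = −1.100 and ζ = 1.100/3.328 = 0.330.
From t_s ≈ 4/(ζω_n): ω_n = 4/(ζ·t_s) = 4/(0.330·0.143) = 84.7 rad/s.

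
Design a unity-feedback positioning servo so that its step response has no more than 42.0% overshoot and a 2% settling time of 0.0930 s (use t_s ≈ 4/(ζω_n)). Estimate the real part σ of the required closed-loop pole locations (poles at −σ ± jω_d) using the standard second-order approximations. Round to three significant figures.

The settling-time spec alone fixes σ = ζω_n = 4/t_s = 4/0.0930 = 43.0.
(Overshoot then fixes ζ = 0.266 and hence ω_d = σ·√(1−ζ²)/ζ = 156 rad/s.)

σ ≈ 43.0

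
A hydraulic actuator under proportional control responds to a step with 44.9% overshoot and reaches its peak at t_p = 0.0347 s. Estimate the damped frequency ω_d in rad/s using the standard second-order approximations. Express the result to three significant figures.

t_p = π/ω_d, so ω_d = π/0.0347 = 90.5 rad/s.

ω_d ≈ 90.5 rad/s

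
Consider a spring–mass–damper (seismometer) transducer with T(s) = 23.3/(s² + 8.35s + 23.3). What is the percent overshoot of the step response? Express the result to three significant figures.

%OS ≈ 0.445%

Comparing the denominator to s² + 2ζω_n s + ω_n²: ω_n = √23.3 = 4.83 rad/s, and 2ζω_n = 8.35 so ζ = 8.35/(2·4.83) = 0.865.
Overshoot: exp(−π·0.865/√(1−0.865²)) = 0.00445, i.e. 0.445%.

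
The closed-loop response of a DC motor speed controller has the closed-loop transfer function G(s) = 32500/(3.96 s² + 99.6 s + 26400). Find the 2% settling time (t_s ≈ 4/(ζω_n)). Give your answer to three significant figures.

Dividing through by 3.96: denominator becomes s² + 25.15 s + 6667.
So ω_n = √6667 = 81.6 rad/s and ζ = 25.15/(2·81.6) = 0.154.
t_s ≈ 4/(ζω_n) = 0.318 s.

t_s ≈ 0.318 s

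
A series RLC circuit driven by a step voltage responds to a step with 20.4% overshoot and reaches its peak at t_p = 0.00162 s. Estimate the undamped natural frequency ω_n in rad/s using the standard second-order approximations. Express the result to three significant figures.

ω_n ≈ 2170 rad/s

ζ from %OS: ζ = |ln 0.204|/√(π²+ln²0.204) = 0.451.
t_p = π/ω_d ⇒ ω_d = 1940 rad/s; then ω_n = ω_d/√(1−ζ²) = 2170 rad/s.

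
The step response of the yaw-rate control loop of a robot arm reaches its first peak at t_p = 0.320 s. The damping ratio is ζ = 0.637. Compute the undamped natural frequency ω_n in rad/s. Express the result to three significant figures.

ω_n ≈ 12.7 rad/s

Peak time t_p = π/ω_d, so ω_d = π/t_p = π/0.320 = 9.82 rad/s.
ω_n = ω_d/√(1−ζ²) = 9.82/√0.594 = 12.7 rad/s.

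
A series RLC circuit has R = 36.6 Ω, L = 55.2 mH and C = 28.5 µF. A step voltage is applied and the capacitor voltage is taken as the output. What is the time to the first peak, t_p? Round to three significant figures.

t_p ≈ 0.00433 s

For a series RLC circuit (capacitor voltage as output), ω_n = 1/√(LC) = 1/√(55.2 mH · 28.5 µF) = 797 rad/s.
ζ = (R/2)·√(C/L) = (36.6/2)·√(28.5 µF/55.2 mH) = 0.416.
ω_d = 797·√(1 − 0.416²) = 725 rad/s. t_p = π/ω_d = 0.00433 s.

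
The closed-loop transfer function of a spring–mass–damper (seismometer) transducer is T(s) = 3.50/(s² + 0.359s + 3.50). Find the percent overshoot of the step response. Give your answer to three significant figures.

%OS ≈ 73.9%

ω_n = √3.50 = 1.87 rad/s; ζ = 0.359/(2·1.87) = 0.0959.
Overshoot: exp(−π·0.0959/√(1−0.0959²)) = 0.739, i.e. 73.9%.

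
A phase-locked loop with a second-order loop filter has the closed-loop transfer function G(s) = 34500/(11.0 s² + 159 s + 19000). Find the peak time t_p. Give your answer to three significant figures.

t_p ≈ 0.0768 s

Dividing through by 11.0: denominator becomes s² + 14.45 s + 1727.
So ω_n = √1727 = 41.6 rad/s and ζ = 14.45/(2·41.6) = 0.174.
ω_d = ω_n√(1−ζ²) = 40.9 rad/s. t_p = π/ω_d = 0.0768 s.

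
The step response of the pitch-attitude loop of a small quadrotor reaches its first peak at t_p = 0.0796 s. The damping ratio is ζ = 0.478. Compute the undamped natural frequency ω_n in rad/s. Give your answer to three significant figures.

Peak time t_p = π/ω_d, so ω_d = π/t_p = π/0.0796 = 39.5 rad/s.
ω_n = ω_d/√(1−ζ²) = 39.5/√0.772 = 44.9 rad/s.

ω_n ≈ 44.9 rad/s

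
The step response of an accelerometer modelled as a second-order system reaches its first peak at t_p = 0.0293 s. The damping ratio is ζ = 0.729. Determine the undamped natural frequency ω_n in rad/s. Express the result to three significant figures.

ω_n ≈ 157 rad/s

Peak time t_p = π/ω_d, so ω_d = π/t_p = π/0.0293 = 107 rad/s.
ω_n = ω_d/√(1−ζ²) = 107/√0.469 = 157 rad/s.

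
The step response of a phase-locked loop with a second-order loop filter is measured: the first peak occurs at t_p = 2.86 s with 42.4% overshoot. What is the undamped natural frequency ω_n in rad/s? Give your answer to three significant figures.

From the overshoot, ζ = −ln(OS)/√(π²+ln²(OS)) = 0.263.
From t_p = π/ω_d, ω_d = π/2.86 = 1.10 rad/s, so ω_n = ω_d/√(1−ζ²) = 1.14 rad/s.

ω_n ≈ 1.14 rad/s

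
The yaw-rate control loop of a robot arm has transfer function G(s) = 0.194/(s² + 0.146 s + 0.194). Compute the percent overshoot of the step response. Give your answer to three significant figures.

ω_n = √0.194 = 0.440 rad/s; ζ = 0.146/(2·0.440) = 0.166.
%OS = 100·exp(−πζ/√(1−ζ²)) = 59.0%.

%OS ≈ 59.0%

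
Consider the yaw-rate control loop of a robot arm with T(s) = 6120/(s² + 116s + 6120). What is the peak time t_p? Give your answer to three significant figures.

t_p ≈ 0.0598 s

ω_n = √6120 = 78.2 rad/s; ζ = 116/(2·78.2) = 0.741.
ω_d = ω_n√(1−ζ²) = 52.5 rad/s. Then t_p = π/ω_d = 0.0598 s.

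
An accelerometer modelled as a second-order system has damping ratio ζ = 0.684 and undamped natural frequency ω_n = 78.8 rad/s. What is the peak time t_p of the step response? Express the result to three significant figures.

The damped frequency is ω_d = ω_n√(1−ζ²) = 78.8·√(1−0.468) = 57.5 rad/s.
Peak time t_p = π/ω_d = π/57.5 = 0.0547 s.

t_p ≈ 0.0547 s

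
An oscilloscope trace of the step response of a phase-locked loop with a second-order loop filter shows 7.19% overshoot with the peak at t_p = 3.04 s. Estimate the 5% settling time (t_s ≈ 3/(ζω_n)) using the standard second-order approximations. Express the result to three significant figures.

t_s ≈ 3.46 s

From the overshoot, ζ = −ln(OS)/√(π²+ln²(OS)) = 0.642.
From t_p = π/ω_d, ω_d = π/3.04 = 1.03 rad/s, so ω_n = ω_d/√(1−ζ²) = 1.35 rad/s.
t_s ≈ 3/(ζω_n) = 3/(0.642·1.35) = 3.46 s.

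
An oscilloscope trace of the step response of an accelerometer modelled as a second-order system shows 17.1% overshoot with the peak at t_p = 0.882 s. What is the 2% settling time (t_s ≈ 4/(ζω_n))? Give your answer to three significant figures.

ζ from %OS: ζ = |ln 0.171|/√(π²+ln²0.171) = 0.490.
From t_p = π/ω_d, ω_d = π/0.882 = 3.56 rad/s, so ω_n = ω_d/√(1−ζ²) = 4.09 rad/s.
t_s ≈ 4/(ζω_n) = 4/(0.490·4.09) = 2.00 s.

t_s ≈ 2.00 s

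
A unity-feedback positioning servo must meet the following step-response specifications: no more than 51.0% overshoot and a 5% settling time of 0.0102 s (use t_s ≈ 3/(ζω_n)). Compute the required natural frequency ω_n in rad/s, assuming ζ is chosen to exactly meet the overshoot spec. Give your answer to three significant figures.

ζ = −ln(OS)/√(π² + (ln OS)²). With OS = 0.510, ln OS = −0.6733 and ζ = 0.6733/3.213 = 0.210.
From t_s ≈ 3/(ζω_n): ω_n = 3/(ζ·t_s) = 3/(0.210·0.0102) = 1400 rad/s.

ω_n ≈ 1400 rad/s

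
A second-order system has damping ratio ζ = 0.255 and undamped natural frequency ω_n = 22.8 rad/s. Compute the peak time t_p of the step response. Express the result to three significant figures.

The damped frequency is ω_d = ω_n√(1−ζ²) = 22.8·√(1−0.0650) = 22.0 rad/s.
Peak time t_p = π/ω_d = π/22.0 = 0.143 s.

t_p ≈ 0.143 s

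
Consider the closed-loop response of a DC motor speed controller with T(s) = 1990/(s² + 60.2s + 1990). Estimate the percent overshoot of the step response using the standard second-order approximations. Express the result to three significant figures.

Comparing the denominator to s² + 2ζω_n s + ω_n²: ω_n = √1990 = 44.6 rad/s, and 2ζω_n = 60.2 so ζ = 60.2/(2·44.6) = 0.675.
Overshoot: exp(−π·0.675/√(1−0.675²)) = 0.0566, i.e. 5.66%.

%OS ≈ 5.66%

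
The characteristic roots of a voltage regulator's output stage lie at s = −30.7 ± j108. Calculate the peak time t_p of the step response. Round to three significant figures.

t_p = π/ω_d with ω_d = 108 (the imaginary part), so t_p = 0.0291 s.

t_p ≈ 0.0291 s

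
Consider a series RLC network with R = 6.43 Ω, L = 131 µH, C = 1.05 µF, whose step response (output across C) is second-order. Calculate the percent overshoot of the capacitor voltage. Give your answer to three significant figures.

For a series RLC circuit (capacitor voltage as output), ω_n = 1/√(LC) = 1/√(131 µH · 1.05 µF) = 85300 rad/s.
ζ = (R/2)·√(C/L) = (6.43/2)·√(1.05 µF/131 µH) = 0.288.
%OS = 100·exp(−πζ/√(1−ζ²)) = 38.9%.

%OS ≈ 38.9%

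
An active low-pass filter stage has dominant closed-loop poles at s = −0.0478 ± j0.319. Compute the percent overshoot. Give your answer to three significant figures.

With σ = 0.0478, ω_d = 0.319: ω_n = √(σ²+ω_d²) = 0.323 rad/s, ζ = σ/ω_n = 0.148.
Overshoot: exp(−π·0.148/√(1−0.148²)) = 0.625, i.e. 62.5%.

%OS ≈ 62.5%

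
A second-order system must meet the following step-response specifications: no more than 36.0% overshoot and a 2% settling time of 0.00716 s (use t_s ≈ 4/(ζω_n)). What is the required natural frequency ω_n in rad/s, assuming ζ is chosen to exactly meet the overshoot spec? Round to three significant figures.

ζ = −ln(OS)/√(π² + (ln OS)²). With OS = 0.360, ln OS = −1.022 and ζ = 1.022/3.304 = 0.309.
Then ω_n = 4/(ζ t_s) = 4/(0.309 × 0.00716) = 1810 rad/s.

ω_n ≈ 1810 rad/s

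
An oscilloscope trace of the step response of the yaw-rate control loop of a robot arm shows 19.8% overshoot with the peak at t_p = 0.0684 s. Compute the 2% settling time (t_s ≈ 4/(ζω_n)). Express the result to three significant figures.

ζ from %OS: ζ = |ln 0.198|/√(π²+ln²0.198) = 0.458.
t_p = π/ω_d ⇒ ω_d = 45.9 rad/s; then ω_n = ω_d/√(1−ζ²) = 51.7 rad/s.
t_s ≈ 4/(ζω_n) = 4/(0.458·51.7) = 0.169 s.

t_s ≈ 0.169 s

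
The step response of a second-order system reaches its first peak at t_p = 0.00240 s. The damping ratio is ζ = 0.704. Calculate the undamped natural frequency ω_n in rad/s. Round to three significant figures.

ω_n ≈ 1840 rad/s

Peak time t_p = π/ω_d, so ω_d = π/t_p = π/0.00240 = 1310 rad/s.
ω_n = ω_d/√(1−ζ²) = 1310/√0.504 = 1840 rad/s.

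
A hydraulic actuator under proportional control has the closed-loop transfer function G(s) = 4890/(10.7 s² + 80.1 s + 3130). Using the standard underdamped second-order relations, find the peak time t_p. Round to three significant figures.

t_p ≈ 0.188 s

Dividing through by 10.7: denominator becomes s² + 7.486 s + 292.5.
So ω_n = √292.5 = 17.1 rad/s and ζ = 7.486/(2·17.1) = 0.219.
ω_d = 17.1·√(1 − 0.219²) = 16.7 rad/s. t_p = π/ω_d = 0.188 s.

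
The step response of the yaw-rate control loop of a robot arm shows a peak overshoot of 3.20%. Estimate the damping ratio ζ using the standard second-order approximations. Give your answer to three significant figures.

ζ = −ln(OS)/√(π² + (ln OS)²). With OS = 0.0320, ln OS = −3.442 and ζ = 3.442/4.660 = 0.739.

ζ ≈ 0.739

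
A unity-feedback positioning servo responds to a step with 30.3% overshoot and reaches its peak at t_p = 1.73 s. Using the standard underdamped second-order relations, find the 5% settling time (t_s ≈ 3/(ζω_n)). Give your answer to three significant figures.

t_s ≈ 4.35 s

From the overshoot, ζ = −ln(OS)/√(π²+ln²(OS)) = 0.355.
t_p = π/ω_d ⇒ ω_d = 1.82 rad/s; then ω_n = ω_d/√(1−ζ²) = 1.94 rad/s.
t_s ≈ 3/(ζω_n) = 3/(0.355·1.94) = 4.35 s.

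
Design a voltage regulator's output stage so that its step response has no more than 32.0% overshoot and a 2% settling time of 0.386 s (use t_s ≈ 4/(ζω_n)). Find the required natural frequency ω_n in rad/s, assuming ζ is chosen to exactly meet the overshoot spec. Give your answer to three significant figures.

Inverting the overshoot relation: ζ = |ln 0.320|/√(π² + ln²0.320) = 0.341.
From t_s ≈ 4/(ζω_n): ω_n = 4/(ζ·t_s) = 4/(0.341·0.386) = 30.4 rad/s.

ω_n ≈ 30.4 rad/s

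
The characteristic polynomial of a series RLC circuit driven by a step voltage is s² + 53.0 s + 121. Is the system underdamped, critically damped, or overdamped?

overdamped

a² − 4b = 2300 > 0 (two distinct real roots); the system is overdamped.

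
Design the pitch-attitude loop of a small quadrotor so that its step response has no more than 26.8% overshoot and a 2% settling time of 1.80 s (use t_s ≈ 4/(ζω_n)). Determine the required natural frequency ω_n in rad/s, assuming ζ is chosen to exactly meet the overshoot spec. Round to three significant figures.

ω_n ≈ 5.75 rad/s

Inverting the overshoot relation: ζ = |ln 0.268|/√(π² + ln²0.268) = 0.387.
From t_s ≈ 4/(ζω_n): ω_n = 4/(ζ·t_s) = 4/(0.387·1.80) = 5.75 rad/s.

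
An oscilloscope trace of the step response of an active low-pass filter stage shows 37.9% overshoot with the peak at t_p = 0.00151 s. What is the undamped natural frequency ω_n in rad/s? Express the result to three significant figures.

ζ from %OS: ζ = |ln 0.379|/√(π²+ln²0.379) = 0.295.
t_p = π/ω_d ⇒ ω_d = 2080 rad/s; then ω_n = ω_d/√(1−ζ²) = 2180 rad/s.

ω_n ≈ 2180 rad/s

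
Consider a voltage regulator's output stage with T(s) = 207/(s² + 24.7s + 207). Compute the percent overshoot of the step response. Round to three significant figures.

%OS ≈ 0.521%

ω_n = √207 = 14.4 rad/s; ζ = 24.7/(2·14.4) = 0.858.
%OS = 100·exp(−πζ/√(1−ζ²)) = 0.521%.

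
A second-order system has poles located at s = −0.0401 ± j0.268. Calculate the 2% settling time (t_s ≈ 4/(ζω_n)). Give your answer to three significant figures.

t_s ≈ 99.8 s

For poles at −σ ± jω_d, ζω_n = σ = 0.0401, so t_s ≈ 4/σ = 99.8 s.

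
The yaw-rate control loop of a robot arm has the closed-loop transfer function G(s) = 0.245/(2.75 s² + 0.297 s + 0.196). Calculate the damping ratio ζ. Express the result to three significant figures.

Dividing through by 2.75: denominator becomes s² + 0.1080 s + 0.07127.
So ω_n = √0.07127 = 0.267 rad/s and ζ = 0.1080/(2·0.267) = 0.202.

ζ ≈ 0.202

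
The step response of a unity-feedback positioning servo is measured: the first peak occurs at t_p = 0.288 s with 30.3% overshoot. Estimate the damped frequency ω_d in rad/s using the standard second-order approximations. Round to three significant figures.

t_p = π/ω_d, so ω_d = π/0.288 = 10.9 rad/s.

ω_d ≈ 10.9 rad/s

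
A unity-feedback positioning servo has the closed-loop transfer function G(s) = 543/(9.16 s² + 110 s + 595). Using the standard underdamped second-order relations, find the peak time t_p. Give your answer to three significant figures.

Dividing through by 9.16: denominator becomes s² + 12.01 s + 64.96.
So ω_n = √64.96 = 8.06 rad/s and ζ = 12.01/(2·8.06) = 0.745.
ω_d = 8.06·√(1 − 0.745²) = 5.38 rad/s. t_p = π/ω_d = 0.584 s.

t_p ≈ 0.584 s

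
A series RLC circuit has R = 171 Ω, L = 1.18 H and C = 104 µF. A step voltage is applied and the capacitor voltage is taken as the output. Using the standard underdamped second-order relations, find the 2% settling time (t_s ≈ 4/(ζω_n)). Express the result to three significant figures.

For a series RLC circuit (capacitor voltage as output), ω_n = 1/√(LC) = 1/√(1.18 H · 104 µF) = 90.3 rad/s.
ζ = (R/2)·√(C/L) = (171/2)·√(104 µF/1.18 H) = 0.803.
t_s ≈ 4/(ζω_n) = 0.0552 s.

t_s ≈ 0.0552 s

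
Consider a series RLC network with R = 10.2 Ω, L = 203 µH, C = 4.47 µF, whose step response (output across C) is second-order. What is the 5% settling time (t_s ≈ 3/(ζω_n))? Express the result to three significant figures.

For a series RLC circuit (capacitor voltage as output), ω_n = 1/√(LC) = 1/√(203 µH · 4.47 µF) = 33200 rad/s.
ζ = (R/2)·√(C/L) = (10.2/2)·√(4.47 µF/203 µH) = 0.757.
t_s ≈ 3/(ζω_n) = 0.000119 s.

t_s ≈ 0.000119 s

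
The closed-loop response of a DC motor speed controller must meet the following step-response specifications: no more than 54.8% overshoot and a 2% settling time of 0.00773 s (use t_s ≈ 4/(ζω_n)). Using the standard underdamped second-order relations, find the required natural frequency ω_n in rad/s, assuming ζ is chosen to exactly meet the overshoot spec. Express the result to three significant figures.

ω_n ≈ 2750 rad/s

From %OS = 100·exp(−πζ/√(1−ζ²)), invert to get ζ = −ln(OS)/√(π² + ln²(OS)) with OS = 0.548.
−ln 0.548 = 0.6015, so ζ = 0.6015/√(π² + 0.3618) = 0.188.
From t_s ≈ 4/(ζω_n): ω_n = 4/(ζ·t_s) = 4/(0.188·0.00773) = 2750 rad/s.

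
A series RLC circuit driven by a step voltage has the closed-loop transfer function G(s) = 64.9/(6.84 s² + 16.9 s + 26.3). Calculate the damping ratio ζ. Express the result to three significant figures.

Dividing through by 6.84: denominator becomes s² + 2.471 s + 3.845.
So ω_n = √3.845 = 1.96 rad/s and ζ = 2.471/(2·1.96) = 0.630.

ζ ≈ 0.630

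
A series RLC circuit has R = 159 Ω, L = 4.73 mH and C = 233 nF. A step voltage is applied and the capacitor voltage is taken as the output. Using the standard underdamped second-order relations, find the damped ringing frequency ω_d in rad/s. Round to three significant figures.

For a series RLC circuit (capacitor voltage as output), ω_n = 1/√(LC) = 1/√(4.73 mH · 233 nF) = 30100 rad/s.
ζ = (R/2)·√(C/L) = (159/2)·√(233 nF/4.73 mH) = 0.558.
ω_d = ω_n√(1−ζ²) = 25000 rad/s.

ω_d ≈ 25000 rad/s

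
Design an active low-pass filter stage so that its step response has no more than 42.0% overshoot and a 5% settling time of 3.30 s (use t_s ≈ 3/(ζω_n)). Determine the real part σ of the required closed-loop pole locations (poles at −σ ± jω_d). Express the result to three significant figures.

σ ≈ 0.909

The settling-time spec alone fixes σ = ζω_n = 3/t_s = 3/3.30 = 0.909.
(Overshoot then fixes ζ = 0.266 and hence ω_d = σ·√(1−ζ²)/ζ = 3.29 rad/s.)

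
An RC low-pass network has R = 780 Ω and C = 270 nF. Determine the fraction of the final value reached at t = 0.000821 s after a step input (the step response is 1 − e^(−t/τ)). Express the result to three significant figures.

τ = RC = 780 × 270 nF = 0.000211 s.
y(t)/y_∞ = 1 − e^(−t/τ) = 1 − e^(−0.000821/0.000211) = 1 − e^(−3.90) = 0.980.

y/y_∞ ≈ 0.980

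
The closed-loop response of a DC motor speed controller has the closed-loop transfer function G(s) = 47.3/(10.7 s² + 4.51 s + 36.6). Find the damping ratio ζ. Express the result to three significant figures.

Dividing through by 10.7: denominator becomes s² + 0.4215 s + 3.421.
So ω_n = √3.421 = 1.85 rad/s and ζ = 0.4215/(2·1.85) = 0.114.

ζ ≈ 0.114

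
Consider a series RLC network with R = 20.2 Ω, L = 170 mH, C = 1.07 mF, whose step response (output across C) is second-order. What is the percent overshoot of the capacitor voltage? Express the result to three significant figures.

For a series RLC circuit (capacitor voltage as output), ω_n = 1/√(LC) = 1/√(170 mH · 1.07 mF) = 74.1 rad/s.
ζ = (R/2)·√(C/L) = (20.2/2)·√(1.07 mF/170 mH) = 0.801.
%OS = 100 e^{−πζ/√(1−ζ²)} with ζ = 0.801 gives 1.49%.

%OS ≈ 1.49%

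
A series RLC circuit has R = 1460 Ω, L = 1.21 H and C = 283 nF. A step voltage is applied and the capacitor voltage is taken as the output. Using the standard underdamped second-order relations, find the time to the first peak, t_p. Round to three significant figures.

t_p ≈ 0.00196 s

For a series RLC circuit (capacitor voltage as output), ω_n = 1/√(LC) = 1/√(1.21 H · 283 nF) = 1710 rad/s.
ζ = (R/2)·√(C/L) = (1460/2)·√(283 nF/1.21 H) = 0.353.
ω_d = ω_n√(1−ζ²) = 1600 rad/s. t_p = π/ω_d = 0.00196 s.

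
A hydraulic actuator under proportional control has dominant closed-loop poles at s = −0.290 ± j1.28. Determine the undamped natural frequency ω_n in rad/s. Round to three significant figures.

The poles are at −σ ± jω_d with σ = 0.290 and ω_d = 1.28, so ω_n = √(σ²+ω_d²) = 1.31 rad/s and ζ = σ/ω_n = 0.221.

ω_n ≈ 1.31 rad/s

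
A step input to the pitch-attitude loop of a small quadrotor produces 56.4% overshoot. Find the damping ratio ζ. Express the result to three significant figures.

ζ = −ln(OS)/√(π² + (ln OS)²). With OS = 0.564, ln OS = −0.5727 and ζ = 0.5727/3.193 = 0.179.

ζ ≈ 0.179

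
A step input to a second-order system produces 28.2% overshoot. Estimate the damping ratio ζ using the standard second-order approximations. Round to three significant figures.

ζ ≈ 0.374

Inverting the overshoot relation: ζ = |ln 0.282|/√(π² + ln²0.282) = 0.374.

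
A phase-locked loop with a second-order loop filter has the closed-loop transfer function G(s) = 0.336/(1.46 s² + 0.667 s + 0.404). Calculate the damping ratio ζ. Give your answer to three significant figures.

ζ ≈ 0.434

Dividing through by 1.46: denominator becomes s² + 0.4568 s + 0.2767.
So ω_n = √0.2767 = 0.526 rad/s and ζ = 0.4568/(2·0.526) = 0.434.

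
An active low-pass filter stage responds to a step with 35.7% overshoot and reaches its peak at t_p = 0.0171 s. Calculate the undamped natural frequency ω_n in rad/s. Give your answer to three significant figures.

ω_n ≈ 193 rad/s

The overshoot fixes ζ = −ln(OS)/√(π²+ln²(OS)) = 0.312.
From t_p = π/ω_d, ω_d = π/0.0171 = 184 rad/s, so ω_n = ω_d/√(1−ζ²) = 193 rad/s.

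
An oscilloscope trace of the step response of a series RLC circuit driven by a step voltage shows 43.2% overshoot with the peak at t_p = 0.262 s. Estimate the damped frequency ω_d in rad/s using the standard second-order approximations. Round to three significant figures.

t_p = π/ω_d, so ω_d = π/0.262 = 12.0 rad/s.

ω_d ≈ 12.0 rad/s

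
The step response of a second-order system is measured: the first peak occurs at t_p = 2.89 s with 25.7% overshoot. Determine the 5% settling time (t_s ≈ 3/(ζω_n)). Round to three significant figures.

t_s ≈ 6.38 s

From the overshoot, ζ = −ln(OS)/√(π²+ln²(OS)) = 0.397.
From t_p = π/ω_d, ω_d = π/2.89 = 1.09 rad/s, so ω_n = ω_d/√(1−ζ²) = 1.18 rad/s.
t_s ≈ 3/(ζω_n) = 3/(0.397·1.18) = 6.38 s.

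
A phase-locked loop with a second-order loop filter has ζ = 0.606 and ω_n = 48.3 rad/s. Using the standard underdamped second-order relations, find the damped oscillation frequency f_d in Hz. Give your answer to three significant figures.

f_d ≈ 6.11 Hz

ω_d = ω_n√(1−ζ²) = 48.3·√0.633 = 38.4 rad/s.
f_d = ω_d/(2π) = 6.11 Hz.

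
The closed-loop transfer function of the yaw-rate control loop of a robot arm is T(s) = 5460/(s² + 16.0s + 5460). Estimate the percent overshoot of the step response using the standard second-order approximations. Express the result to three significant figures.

Matching coefficients with s² + 2ζω_n s + ω_n² gives ω_n² = 5460 ⇒ ω_n = 73.9 rad/s, and ζ = 16.0/(2ω_n) = 0.108.
%OS = 100 e^{−πζ/√(1−ζ²)} with ζ = 0.108 gives 71.0%.

%OS ≈ 71.0%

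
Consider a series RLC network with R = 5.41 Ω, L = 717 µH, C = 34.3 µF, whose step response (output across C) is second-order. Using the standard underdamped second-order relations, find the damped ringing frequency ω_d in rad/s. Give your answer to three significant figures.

For a series RLC circuit (capacitor voltage as output), ω_n = 1/√(LC) = 1/√(717 µH · 34.3 µF) = 6380 rad/s.
ζ = (R/2)·√(C/L) = (5.41/2)·√(34.3 µF/717 µH) = 0.592.
ω_d = ω_n√(1−ζ²) = 5140 rad/s.

ω_d ≈ 5140 rad/s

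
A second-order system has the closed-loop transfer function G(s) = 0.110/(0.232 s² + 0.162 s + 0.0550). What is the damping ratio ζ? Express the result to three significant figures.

ζ ≈ 0.717

Dividing through by 0.232: denominator becomes s² + 0.6983 s + 0.2371.
So ω_n = √0.2371 = 0.487 rad/s and ζ = 0.6983/(2·0.487) = 0.717.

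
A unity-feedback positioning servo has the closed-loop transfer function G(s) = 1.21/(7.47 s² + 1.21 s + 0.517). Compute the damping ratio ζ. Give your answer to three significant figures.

Dividing through by 7.47: denominator becomes s² + 0.1620 s + 0.06921.
So ω_n = √0.06921 = 0.263 rad/s and ζ = 0.1620/(2·0.263) = 0.308.

ζ ≈ 0.308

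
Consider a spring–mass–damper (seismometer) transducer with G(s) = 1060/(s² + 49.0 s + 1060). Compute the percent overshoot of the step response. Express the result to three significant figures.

Matching coefficients with s² + 2ζω_n s + ω_n² gives ω_n² = 1060 ⇒ ω_n = 32.6 rad/s, and ζ = 49.0/(2ω_n) = 0.753.
%OS = 100·exp(−πζ/√(1−ζ²)) = 2.76%.

%OS ≈ 2.76%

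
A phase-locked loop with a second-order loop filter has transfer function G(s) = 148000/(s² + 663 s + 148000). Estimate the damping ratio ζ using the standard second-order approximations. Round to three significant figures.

ζ ≈ 0.862

Comparing the denominator to s² + 2ζω_n s + ω_n²: ω_n = √148000 = 385 rad/s, and 2ζω_n = 663 so ζ = 663/(2·385) = 0.862.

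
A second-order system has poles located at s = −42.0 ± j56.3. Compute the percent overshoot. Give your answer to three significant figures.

%OS ≈ 9.60%

|pole| = ω_n = √(42.0² + 56.3²) = 70.2 rad/s; ζ = cos θ = σ/ω_n = 0.598.
Overshoot: exp(−π·0.598/√(1−0.598²)) = 0.0960, i.e. 9.60%.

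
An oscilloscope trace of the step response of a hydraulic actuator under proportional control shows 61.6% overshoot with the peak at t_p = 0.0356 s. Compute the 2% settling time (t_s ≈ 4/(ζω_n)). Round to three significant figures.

t_s ≈ 0.294 s

From the overshoot, ζ = −ln(OS)/√(π²+ln²(OS)) = 0.152.
From t_p = π/ω_d, ω_d = π/0.0356 = 88.2 rad/s, so ω_n = ω_d/√(1−ζ²) = 89.3 rad/s.
t_s ≈ 4/(ζω_n) = 4/(0.152·89.3) = 0.294 s.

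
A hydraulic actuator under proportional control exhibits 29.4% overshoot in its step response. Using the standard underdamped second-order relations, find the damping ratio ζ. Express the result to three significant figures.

ζ ≈ 0.363

Inverting the overshoot relation: ζ = |ln 0.294|/√(π² + ln²0.294) = 0.363.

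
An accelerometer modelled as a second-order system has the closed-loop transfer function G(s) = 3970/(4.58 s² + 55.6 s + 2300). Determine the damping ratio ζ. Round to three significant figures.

Dividing through by 4.58: denominator becomes s² + 12.14 s + 502.2.
So ω_n = √502.2 = 22.4 rad/s and ζ = 12.14/(2·22.4) = 0.271.

ζ ≈ 0.271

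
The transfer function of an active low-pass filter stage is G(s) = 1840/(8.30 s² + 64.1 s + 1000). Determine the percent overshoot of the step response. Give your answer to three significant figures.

Dividing through by 8.30: denominator becomes s² + 7.723 s + 120.5.
So ω_n = √120.5 = 11.0 rad/s and ζ = 7.723/(2·11.0) = 0.352.
Overshoot: exp(−π·0.352/√(1−0.352²)) = 0.307, i.e. 30.7%.

%OS ≈ 30.7%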